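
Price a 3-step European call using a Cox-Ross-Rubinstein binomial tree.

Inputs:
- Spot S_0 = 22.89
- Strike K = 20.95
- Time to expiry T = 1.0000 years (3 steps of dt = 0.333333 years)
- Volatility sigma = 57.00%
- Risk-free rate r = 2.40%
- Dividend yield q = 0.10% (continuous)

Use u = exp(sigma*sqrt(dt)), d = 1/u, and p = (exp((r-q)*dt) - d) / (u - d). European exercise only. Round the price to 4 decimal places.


dt = T/N = 0.333333
u = exp(sigma*sqrt(dt)) = 1.389702; d = 1/u = 0.719579
p = (exp((r-q)*dt) - d) / (u - d) = 0.429947
Discount per step: exp(-r*dt) = 0.992032
Stock lattice S(k, i) with i counting down-moves:
  k=0: S(0,0) = 22.8900
  k=1: S(1,0) = 31.8103; S(1,1) = 16.4712
  k=2: S(2,0) = 44.2068; S(2,1) = 22.8900; S(2,2) = 11.8523
  k=3: S(3,0) = 61.4343; S(3,1) = 31.8103; S(3,2) = 16.4712; S(3,3) = 8.5287
Terminal payoffs V(N, i) = max(S_T - K, 0):
  V(3,0) = 40.484348; V(3,1) = 10.860289; V(3,2) = 0.000000; V(3,3) = 0.000000
Backward induction: V(k, i) = exp(-r*dt) * [p * V(k+1, i) + (1-p) * V(k+1, i+1)].
  V(2,0) = exp(-r*dt) * [p*40.484348 + (1-p)*10.860289] = 23.409034
  V(2,1) = exp(-r*dt) * [p*10.860289 + (1-p)*0.000000] = 4.632140
  V(2,2) = exp(-r*dt) * [p*0.000000 + (1-p)*0.000000] = 0.000000
  V(1,0) = exp(-r*dt) * [p*23.409034 + (1-p)*4.632140] = 12.603969
  V(1,1) = exp(-r*dt) * [p*4.632140 + (1-p)*0.000000] = 1.975705
  V(0,0) = exp(-r*dt) * [p*12.603969 + (1-p)*1.975705] = 6.493139

Answer: Price = V(0,0) = 6.4931


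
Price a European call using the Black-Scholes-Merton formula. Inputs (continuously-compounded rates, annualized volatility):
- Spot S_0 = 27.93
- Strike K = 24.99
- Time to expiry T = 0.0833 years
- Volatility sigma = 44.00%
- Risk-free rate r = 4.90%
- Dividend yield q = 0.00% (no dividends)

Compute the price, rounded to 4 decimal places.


d1 = (ln(S/K) + (r - q + 0.5*sigma^2) * T) / (sigma * sqrt(T)) = 0.97148727
d2 = d1 - sigma * sqrt(T) = 0.84449562
exp(-rT) = 0.99592662; exp(-qT) = 1.00000000
C = S_0 * exp(-qT) * N(d1) - K * exp(-rT) * N(d2)
N(d1) = 0.83434716; N(d2) = 0.80080375
C = 27.9300 * 1.00000000 * 0.83434716 - 24.9900 * 0.99592662 * 0.80080375 = 3.3727

Answer: Price = 3.3727


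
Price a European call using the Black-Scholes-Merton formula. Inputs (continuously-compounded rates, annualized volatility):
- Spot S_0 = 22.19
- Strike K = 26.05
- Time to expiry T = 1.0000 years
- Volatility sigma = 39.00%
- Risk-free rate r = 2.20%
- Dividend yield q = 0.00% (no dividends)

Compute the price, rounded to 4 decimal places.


d1 = (ln(S/K) + (r - q + 0.5*sigma^2) * T) / (sigma * sqrt(T)) = -0.15981034
d2 = d1 - sigma * sqrt(T) = -0.54981034
exp(-rT) = 0.97824024; exp(-qT) = 1.00000000
C = S_0 * exp(-qT) * N(d1) - K * exp(-rT) * N(d2)
N(d1) = 0.43651524; N(d2) = 0.29122473
C = 22.1900 * 1.00000000 * 0.43651524 - 26.0500 * 0.97824024 * 0.29122473 = 2.2649

Answer: Price = 2.2649


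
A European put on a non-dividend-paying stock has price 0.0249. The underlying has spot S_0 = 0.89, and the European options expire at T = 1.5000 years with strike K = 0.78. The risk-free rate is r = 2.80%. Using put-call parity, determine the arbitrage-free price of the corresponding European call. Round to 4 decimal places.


Put-call parity: C - P = S_0 * exp(-qT) - K * exp(-rT).
S_0 * exp(-qT) = 0.8900 * 1.00000000 = 0.89000000
K * exp(-rT) = 0.7800 * 0.95886978 = 0.74791843
C = P + S*exp(-qT) - K*exp(-rT)
C = 0.0249 + 0.89000000 - 0.74791843 = 0.1670

Answer: Call price = 0.1670


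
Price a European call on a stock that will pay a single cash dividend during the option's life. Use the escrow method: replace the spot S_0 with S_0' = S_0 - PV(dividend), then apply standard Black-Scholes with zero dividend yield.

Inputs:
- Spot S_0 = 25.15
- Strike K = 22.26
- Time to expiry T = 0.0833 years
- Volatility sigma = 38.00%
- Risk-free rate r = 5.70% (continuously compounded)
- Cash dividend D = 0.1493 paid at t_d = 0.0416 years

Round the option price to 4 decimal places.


PV(D) = D * exp(-r * t_d) = 0.1493 * 0.99763161 = 0.14894640
S_0' = S_0 - PV(D) = 25.1500 - 0.14894640 = 25.00105360
d1 = (ln(S_0'/K) + (r + sigma^2/2)*T) / (sigma*sqrt(T)) = 1.15695859
d2 = d1 - sigma*sqrt(T) = 1.04728398
exp(-rT) = 0.99526315
N(d1) = 0.87635536; N(d2) = 0.85251569
C = S_0' * N(d1) - K * exp(-rT) * N(d2) = 25.00105360 * 0.87635536 - 22.2600 * 0.99526315 * 0.85251569 = 3.0227

Answer: Price = 3.0227


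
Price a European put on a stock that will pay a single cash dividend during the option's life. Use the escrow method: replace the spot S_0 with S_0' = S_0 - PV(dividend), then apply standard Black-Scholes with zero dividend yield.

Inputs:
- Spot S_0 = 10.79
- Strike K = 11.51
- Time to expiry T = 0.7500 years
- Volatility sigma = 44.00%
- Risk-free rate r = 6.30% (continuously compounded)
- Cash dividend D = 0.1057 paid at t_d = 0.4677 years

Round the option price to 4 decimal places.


PV(D) = D * exp(-r * t_d) = 0.1057 * 0.97096476 = 0.10263098
S_0' = S_0 - PV(D) = 10.7900 - 0.10263098 = 10.68736902
d1 = (ln(S_0'/K) + (r + sigma^2/2)*T) / (sigma*sqrt(T)) = 0.11992183
d2 = d1 - sigma*sqrt(T) = -0.26112934
exp(-rT) = 0.95384891
N(-d1) = 0.45227253; N(-d2) = 0.60300362
P = K * exp(-rT) * N(-d2) - S_0' * N(-d1) = 11.5100 * 0.95384891 * 0.60300362 - 10.68736902 * 0.45227253 = 1.7867

Answer: Price = 1.7867


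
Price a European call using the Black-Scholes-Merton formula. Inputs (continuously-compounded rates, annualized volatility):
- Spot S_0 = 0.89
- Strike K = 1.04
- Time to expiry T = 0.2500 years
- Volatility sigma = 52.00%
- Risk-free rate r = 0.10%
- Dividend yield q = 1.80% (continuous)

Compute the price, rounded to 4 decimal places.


Answer: Price = 0.0409

Derivation:
d1 = (ln(S/K) + (r - q + 0.5*sigma^2) * T) / (sigma * sqrt(T)) = -0.48540204
d2 = d1 - sigma * sqrt(T) = -0.74540204
exp(-rT) = 0.99975003; exp(-qT) = 0.99551011
C = S_0 * exp(-qT) * N(d1) - K * exp(-rT) * N(d2)
N(d1) = 0.31369559; N(d2) = 0.22801436
C = 0.8900 * 0.99551011 * 0.31369559 - 1.0400 * 0.99975003 * 0.22801436 = 0.0409


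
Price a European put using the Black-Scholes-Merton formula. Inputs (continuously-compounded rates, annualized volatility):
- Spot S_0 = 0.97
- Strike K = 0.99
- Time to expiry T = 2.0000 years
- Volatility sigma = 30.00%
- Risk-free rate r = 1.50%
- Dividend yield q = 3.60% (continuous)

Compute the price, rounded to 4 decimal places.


d1 = (ln(S/K) + (r - q + 0.5*sigma^2) * T) / (sigma * sqrt(T)) = 0.06503291
d2 = d1 - sigma * sqrt(T) = -0.35923116
exp(-rT) = 0.97044553; exp(-qT) = 0.93053090
P = K * exp(-rT) * N(-d2) - S_0 * exp(-qT) * N(-d1)
N(-d1) = 0.47407390; N(-d2) = 0.64028891
P = 0.9900 * 0.97044553 * 0.64028891 - 0.9700 * 0.93053090 * 0.47407390 = 0.1872

Answer: Price = 0.1872


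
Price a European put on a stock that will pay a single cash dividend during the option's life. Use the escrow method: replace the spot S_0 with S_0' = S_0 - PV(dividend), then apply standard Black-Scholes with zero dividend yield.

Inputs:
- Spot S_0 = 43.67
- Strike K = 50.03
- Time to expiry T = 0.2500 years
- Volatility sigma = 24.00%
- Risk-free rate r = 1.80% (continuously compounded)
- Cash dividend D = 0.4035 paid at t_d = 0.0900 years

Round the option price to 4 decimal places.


Answer: Price = 6.8682

Derivation:
PV(D) = D * exp(-r * t_d) = 0.4035 * 0.99838131 = 0.40284686
S_0' = S_0 - PV(D) = 43.6700 - 0.40284686 = 43.26715314
d1 = (ln(S_0'/K) + (r + sigma^2/2)*T) / (sigma*sqrt(T)) = -1.11274222
d2 = d1 - sigma*sqrt(T) = -1.23274222
exp(-rT) = 0.99551011
N(-d1) = 0.86709042; N(-d2) = 0.89116402
P = K * exp(-rT) * N(-d2) - S_0' * N(-d1) = 50.0300 * 0.99551011 * 0.89116402 - 43.26715314 * 0.86709042 = 6.8682


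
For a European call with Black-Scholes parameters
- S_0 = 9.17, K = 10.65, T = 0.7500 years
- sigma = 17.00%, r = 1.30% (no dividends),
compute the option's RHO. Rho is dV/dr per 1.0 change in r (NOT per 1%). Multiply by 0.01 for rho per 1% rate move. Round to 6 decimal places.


d1 = -0.8764523896; d2 = -1.0236767083
phi(d1) = 0.2717091928; exp(-qT) = 1.0000000000; exp(-rT) = 0.9902973771
N(d2) = 0.1529940001
Rho = K*T*exp(-rT)*N(d2) = 10.6500 * 0.7500 * 0.9902973771 * 0.1529940001 = 1.210183

Answer: Rho = 1.210183


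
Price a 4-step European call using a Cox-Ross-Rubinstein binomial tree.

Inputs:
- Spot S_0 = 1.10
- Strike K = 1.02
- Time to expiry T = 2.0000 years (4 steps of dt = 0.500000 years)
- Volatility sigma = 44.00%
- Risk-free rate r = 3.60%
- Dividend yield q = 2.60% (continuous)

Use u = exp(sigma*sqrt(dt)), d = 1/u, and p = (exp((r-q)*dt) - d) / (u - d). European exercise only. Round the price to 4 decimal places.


dt = T/N = 0.500000
u = exp(sigma*sqrt(dt)) = 1.364963; d = 1/u = 0.732621
p = (exp((r-q)*dt) - d) / (u - d) = 0.430767
Discount per step: exp(-r*dt) = 0.982161
Stock lattice S(k, i) with i counting down-moves:
  k=0: S(0,0) = 1.1000
  k=1: S(1,0) = 1.5015; S(1,1) = 0.8059
  k=2: S(2,0) = 2.0494; S(2,1) = 1.1000; S(2,2) = 0.5904
  k=3: S(3,0) = 2.7974; S(3,1) = 1.5015; S(3,2) = 0.8059; S(3,3) = 0.4325
  k=4: S(4,0) = 3.8183; S(4,1) = 2.0494; S(4,2) = 1.1000; S(4,3) = 0.5904; S(4,4) = 0.3169
Terminal payoffs V(N, i) = max(S_T - K, 0):
  V(4,0) = 2.798349; V(4,1) = 1.029435; V(4,2) = 0.080000; V(4,3) = 0.000000; V(4,4) = 0.000000
Backward induction: V(k, i) = exp(-r*dt) * [p * V(k+1, i) + (1-p) * V(k+1, i+1)].
  V(3,0) = exp(-r*dt) * [p*2.798349 + (1-p)*1.029435] = 1.759467
  V(3,1) = exp(-r*dt) * [p*1.029435 + (1-p)*0.080000] = 0.480262
  V(3,2) = exp(-r*dt) * [p*0.080000 + (1-p)*0.000000] = 0.033847
  V(3,3) = exp(-r*dt) * [p*0.000000 + (1-p)*0.000000] = 0.000000
  V(2,0) = exp(-r*dt) * [p*1.759467 + (1-p)*0.480262] = 1.012903
  V(2,1) = exp(-r*dt) * [p*0.480262 + (1-p)*0.033847] = 0.222113
  V(2,2) = exp(-r*dt) * [p*0.033847 + (1-p)*0.000000] = 0.014320
  V(1,0) = exp(-r*dt) * [p*1.012903 + (1-p)*0.222113] = 0.552720
  V(1,1) = exp(-r*dt) * [p*0.222113 + (1-p)*0.014320] = 0.101978
  V(0,0) = exp(-r*dt) * [p*0.552720 + (1-p)*0.101978] = 0.290860

Answer: Price = V(0,0) = 0.2909


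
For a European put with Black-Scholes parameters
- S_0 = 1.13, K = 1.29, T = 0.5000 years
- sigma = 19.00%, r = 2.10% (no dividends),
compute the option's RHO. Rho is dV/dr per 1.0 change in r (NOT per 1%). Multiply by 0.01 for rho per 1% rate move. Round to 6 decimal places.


Answer: Rho = -0.533040

Derivation:
d1 = -0.8403375011; d2 = -0.9746877895
phi(d1) = 0.2802643284; exp(-qT) = 1.0000000000; exp(-rT) = 0.9895549326
N(-d2) = 0.8351424242
Rho = -K*T*exp(-rT)*N(-d2) = -1.2900 * 0.5000 * 0.9895549326 * 0.8351424242 = -0.533040


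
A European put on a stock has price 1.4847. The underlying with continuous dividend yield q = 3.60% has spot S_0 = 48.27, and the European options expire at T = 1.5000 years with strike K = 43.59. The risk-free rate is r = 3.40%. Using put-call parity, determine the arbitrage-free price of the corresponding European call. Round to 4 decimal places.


Answer: Call price = 5.7946

Derivation:
Put-call parity: C - P = S_0 * exp(-qT) - K * exp(-rT).
S_0 * exp(-qT) = 48.2700 * 0.94743211 = 45.73254778
K * exp(-rT) = 43.5900 * 0.95027867 = 41.42264725
C = P + S*exp(-qT) - K*exp(-rT)
C = 1.4847 + 45.73254778 - 41.42264725 = 5.7946


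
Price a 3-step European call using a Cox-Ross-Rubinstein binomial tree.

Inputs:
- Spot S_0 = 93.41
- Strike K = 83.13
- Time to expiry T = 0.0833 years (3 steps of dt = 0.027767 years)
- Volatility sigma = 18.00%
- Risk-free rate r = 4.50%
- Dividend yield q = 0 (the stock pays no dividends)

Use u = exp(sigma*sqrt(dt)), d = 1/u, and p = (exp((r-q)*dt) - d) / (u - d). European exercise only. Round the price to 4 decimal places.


Answer: Price = V(0,0) = 10.5910

Derivation:
dt = T/N = 0.027767
u = exp(sigma*sqrt(dt)) = 1.030448; d = 1/u = 0.970451
p = (exp((r-q)*dt) - d) / (u - d) = 0.513341
Discount per step: exp(-r*dt) = 0.998751
Stock lattice S(k, i) with i counting down-moves:
  k=0: S(0,0) = 93.4100
  k=1: S(1,0) = 96.2542; S(1,1) = 90.6499
  k=2: S(2,0) = 99.1850; S(2,1) = 93.4100; S(2,2) = 87.9713
  k=3: S(3,0) = 102.2050; S(3,1) = 96.2542; S(3,2) = 90.6499; S(3,3) = 85.3718
Terminal payoffs V(N, i) = max(S_T - K, 0):
  V(3,0) = 19.074980; V(3,1) = 13.124180; V(3,2) = 7.519861; V(3,3) = 2.241849
Backward induction: V(k, i) = exp(-r*dt) * [p * V(k+1, i) + (1-p) * V(k+1, i+1)].
  V(2,0) = exp(-r*dt) * [p*19.074980 + (1-p)*13.124180] = 16.158768
  V(2,1) = exp(-r*dt) * [p*13.124180 + (1-p)*7.519861] = 10.383806
  V(2,2) = exp(-r*dt) * [p*7.519861 + (1-p)*2.241849] = 4.945087
  V(1,0) = exp(-r*dt) * [p*16.158768 + (1-p)*10.383806] = 13.331663
  V(1,1) = exp(-r*dt) * [p*10.383806 + (1-p)*4.945087] = 7.727344
  V(0,0) = exp(-r*dt) * [p*13.331663 + (1-p)*7.727344] = 10.591029


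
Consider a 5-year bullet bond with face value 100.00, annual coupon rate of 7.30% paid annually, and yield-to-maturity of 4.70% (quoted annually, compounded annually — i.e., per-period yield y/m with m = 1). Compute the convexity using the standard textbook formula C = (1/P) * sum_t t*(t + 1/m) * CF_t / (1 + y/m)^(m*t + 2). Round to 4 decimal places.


Coupon per period c = face * coupon_rate / m = 7.300000
Periods per year m = 1; per-period yield y/m = 0.047000
Number of cashflows N = 5
Cashflows (t years, CF_t, discount factor 1/(1+y/m)^(m*t), PV):
  t = 1.0000: CF_t = 7.300000, DF = 0.955110, PV = 6.972302
  t = 2.0000: CF_t = 7.300000, DF = 0.912235, PV = 6.659314
  t = 3.0000: CF_t = 7.300000, DF = 0.871284, PV = 6.360376
  t = 4.0000: CF_t = 7.300000, DF = 0.832172, PV = 6.074858
  t = 5.0000: CF_t = 107.300000, DF = 0.794816, PV = 85.283755
Price P = sum_t PV_t = 111.350605
Convexity numerator sum_t t*(t + 1/m) * CF_t / (1+y/m)^(m*t + 2):
  t = 1.0000: term = 12.720753
  t = 2.0000: term = 36.449148
  t = 3.0000: term = 69.625880
  t = 4.0000: term = 110.833938
  t = 5.0000: term = 2333.964279
Convexity = (1/P) * sum = 2563.593998 / 111.350605 = 23.022722

Answer: Convexity = 23.0227


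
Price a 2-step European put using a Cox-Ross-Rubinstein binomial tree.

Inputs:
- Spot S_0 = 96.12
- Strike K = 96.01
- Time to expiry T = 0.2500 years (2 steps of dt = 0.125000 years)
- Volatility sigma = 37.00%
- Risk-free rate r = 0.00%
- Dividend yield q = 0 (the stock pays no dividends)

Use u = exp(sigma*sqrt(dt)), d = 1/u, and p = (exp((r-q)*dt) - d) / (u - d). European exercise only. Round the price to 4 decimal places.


dt = T/N = 0.125000
u = exp(sigma*sqrt(dt)) = 1.139757; d = 1/u = 0.877380
p = (exp((r-q)*dt) - d) / (u - d) = 0.467343
Discount per step: exp(-r*dt) = 1.000000
Stock lattice S(k, i) with i counting down-moves:
  k=0: S(0,0) = 96.1200
  k=1: S(1,0) = 109.5534; S(1,1) = 84.3338
  k=2: S(2,0) = 124.8642; S(2,1) = 96.1200; S(2,2) = 73.9928
Terminal payoffs V(N, i) = max(K - S_T, 0):
  V(2,0) = 0.000000; V(2,1) = 0.000000; V(2,2) = 22.017192
Backward induction: V(k, i) = exp(-r*dt) * [p * V(k+1, i) + (1-p) * V(k+1, i+1)].
  V(1,0) = exp(-r*dt) * [p*0.000000 + (1-p)*0.000000] = 0.000000
  V(1,1) = exp(-r*dt) * [p*0.000000 + (1-p)*22.017192] = 11.727614
  V(0,0) = exp(-r*dt) * [p*0.000000 + (1-p)*11.727614] = 6.246797

Answer: Price = V(0,0) = 6.2468


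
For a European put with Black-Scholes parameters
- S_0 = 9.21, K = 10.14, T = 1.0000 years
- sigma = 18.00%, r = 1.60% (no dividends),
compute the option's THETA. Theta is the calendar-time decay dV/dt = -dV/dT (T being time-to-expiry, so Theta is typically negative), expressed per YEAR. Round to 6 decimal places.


d1 = -0.3555452661; d2 = -0.5355452661
phi(d1) = 0.3745070125; exp(-qT) = 1.0000000000; exp(-rT) = 0.9841273201
Theta = -S*exp(-qT)*phi(d1)*sigma/(2*sqrt(T)) + r*K*exp(-rT)*N(-d2) - q*S*exp(-qT)*N(-d1)
N(-d1) = 0.6389094301; N(-d2) = 0.7038635674; sqrt(T) = 1.0000000000
Term 1 = -9.2100 * 1.0000000000 * 0.3745070125 * 0.1800 / (2 * 1.0000000000) = -0.3104288627
Term 2 = 0.0160 * 10.1400 * 0.9841273201 * 0.7038635674 = 0.1123822473
Term 3 = 0 (no dividend yield, q = 0)
Theta = -0.3104288627 + (0.1123822473) + (0.0000000000) = -0.198047

Answer: Theta = -0.198047


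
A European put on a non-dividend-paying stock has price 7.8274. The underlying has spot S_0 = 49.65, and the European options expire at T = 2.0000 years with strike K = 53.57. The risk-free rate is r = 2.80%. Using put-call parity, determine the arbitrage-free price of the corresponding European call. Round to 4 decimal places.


Answer: Call price = 6.8249

Derivation:
Put-call parity: C - P = S_0 * exp(-qT) - K * exp(-rT).
S_0 * exp(-qT) = 49.6500 * 1.00000000 = 49.65000000
K * exp(-rT) = 53.5700 * 0.94553914 = 50.65253151
C = P + S*exp(-qT) - K*exp(-rT)
C = 7.8274 + 49.65000000 - 50.65253151 = 6.8249


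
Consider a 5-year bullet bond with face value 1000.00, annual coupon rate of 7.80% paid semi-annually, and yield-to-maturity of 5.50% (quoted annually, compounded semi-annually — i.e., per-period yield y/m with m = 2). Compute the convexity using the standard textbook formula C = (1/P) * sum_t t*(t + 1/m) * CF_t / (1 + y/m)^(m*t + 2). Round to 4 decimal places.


Answer: Convexity = 21.0641

Derivation:
Coupon per period c = face * coupon_rate / m = 39.000000
Periods per year m = 2; per-period yield y/m = 0.027500
Number of cashflows N = 10
Cashflows (t years, CF_t, discount factor 1/(1+y/m)^(m*t), PV):
  t = 0.5000: CF_t = 39.000000, DF = 0.973236, PV = 37.956204
  t = 1.0000: CF_t = 39.000000, DF = 0.947188, PV = 36.940345
  t = 1.5000: CF_t = 39.000000, DF = 0.921838, PV = 35.951674
  t = 2.0000: CF_t = 39.000000, DF = 0.897166, PV = 34.989464
  t = 2.5000: CF_t = 39.000000, DF = 0.873154, PV = 34.053006
  t = 3.0000: CF_t = 39.000000, DF = 0.849785, PV = 33.141612
  t = 3.5000: CF_t = 39.000000, DF = 0.827041, PV = 32.254610
  t = 4.0000: CF_t = 39.000000, DF = 0.804906, PV = 31.391348
  t = 4.5000: CF_t = 39.000000, DF = 0.783364, PV = 30.551190
  t = 5.0000: CF_t = 1039.000000, DF = 0.762398, PV = 792.131424
Price P = sum_t PV_t = 1099.360876
Convexity numerator sum_t t*(t + 1/m) * CF_t / (1+y/m)^(m*t + 2):
  t = 0.5000: term = 17.975837
  t = 1.0000: term = 52.484195
  t = 1.5000: term = 102.159018
  t = 2.0000: term = 165.708058
  t = 2.5000: term = 241.909574
  t = 3.0000: term = 329.609152
  t = 3.5000: term = 427.716661
  t = 4.0000: term = 535.203330
  t = 4.5000: term = 651.098941
  t = 5.0000: term = 20633.185127
Convexity = (1/P) * sum = 23157.049893 / 1099.360876 = 21.064102


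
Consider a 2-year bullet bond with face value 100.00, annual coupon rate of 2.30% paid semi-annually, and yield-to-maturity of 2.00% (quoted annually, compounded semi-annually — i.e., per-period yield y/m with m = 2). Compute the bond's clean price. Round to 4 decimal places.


Answer: Price = 100.5853

Derivation:
Coupon per period c = face * coupon_rate / m = 1.150000
Periods per year m = 2; per-period yield y/m = 0.010000
Number of cashflows N = 4
Cashflows (t years, CF_t, discount factor 1/(1+y/m)^(m*t), PV):
  t = 0.5000: CF_t = 1.150000, DF = 0.990099, PV = 1.138614
  t = 1.0000: CF_t = 1.150000, DF = 0.980296, PV = 1.127340
  t = 1.5000: CF_t = 1.150000, DF = 0.970590, PV = 1.116179
  t = 2.0000: CF_t = 101.150000, DF = 0.960980, PV = 97.203162
Price P = sum_t PV_t = 100.585295


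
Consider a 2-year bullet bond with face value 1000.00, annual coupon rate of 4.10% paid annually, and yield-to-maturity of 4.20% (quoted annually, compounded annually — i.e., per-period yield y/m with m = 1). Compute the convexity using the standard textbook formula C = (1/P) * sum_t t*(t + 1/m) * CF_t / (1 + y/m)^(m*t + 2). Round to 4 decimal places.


Answer: Convexity = 5.3808

Derivation:
Coupon per period c = face * coupon_rate / m = 41.000000
Periods per year m = 1; per-period yield y/m = 0.042000
Number of cashflows N = 2
Cashflows (t years, CF_t, discount factor 1/(1+y/m)^(m*t), PV):
  t = 1.0000: CF_t = 41.000000, DF = 0.959693, PV = 39.347409
  t = 2.0000: CF_t = 1041.000000, DF = 0.921010, PV = 958.771888
Price P = sum_t PV_t = 998.119297
Convexity numerator sum_t t*(t + 1/m) * CF_t / (1+y/m)^(m*t + 2):
  t = 1.0000: term = 72.478750
  t = 2.0000: term = 5298.233619
Convexity = (1/P) * sum = 5370.712369 / 998.119297 = 5.380832


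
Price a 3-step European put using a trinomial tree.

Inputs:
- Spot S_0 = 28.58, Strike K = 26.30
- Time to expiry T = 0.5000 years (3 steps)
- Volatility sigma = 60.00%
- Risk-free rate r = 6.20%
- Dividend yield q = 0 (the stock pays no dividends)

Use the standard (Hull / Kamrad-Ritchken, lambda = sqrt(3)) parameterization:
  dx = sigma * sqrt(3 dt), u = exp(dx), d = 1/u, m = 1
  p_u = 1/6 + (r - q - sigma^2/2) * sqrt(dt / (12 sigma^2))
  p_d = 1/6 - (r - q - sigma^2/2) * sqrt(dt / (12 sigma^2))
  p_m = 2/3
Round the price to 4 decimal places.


Answer: Price = V(0,0) = 3.0841

Derivation:
dt = T/N = 0.166667; dx = sigma*sqrt(3*dt) = 0.424264
u = exp(dx) = 1.528465; d = 1/u = 0.654251
p_u = 0.143489, p_m = 0.666667, p_d = 0.189844
Discount per step: exp(-r*dt) = 0.989720
Stock lattice S(k, j) with j the centered position index:
  k=0: S(0,+0) = 28.5800
  k=1: S(1,-1) = 18.6985; S(1,+0) = 28.5800; S(1,+1) = 43.6835
  k=2: S(2,-2) = 12.2335; S(2,-1) = 18.6985; S(2,+0) = 28.5800; S(2,+1) = 43.6835; S(2,+2) = 66.7688
  k=3: S(3,-3) = 8.0038; S(3,-2) = 12.2335; S(3,-1) = 18.6985; S(3,+0) = 28.5800; S(3,+1) = 43.6835; S(3,+2) = 66.7688; S(3,+3) = 102.0537
Terminal payoffs V(N, j) = max(K - S_T, 0):
  V(3,-3) = 18.296212; V(3,-2) = 14.066488; V(3,-1) = 7.601504; V(3,+0) = 0.000000; V(3,+1) = 0.000000; V(3,+2) = 0.000000; V(3,+3) = 0.000000
Backward induction: V(k, j) = exp(-r*dt) * [p_u * V(k+1, j+1) + p_m * V(k+1, j) + p_d * V(k+1, j-1)]
  V(2,-2) = exp(-r*dt) * [p_u*7.601504 + p_m*14.066488 + p_d*18.296212] = 13.798497
  V(2,-1) = exp(-r*dt) * [p_u*0.000000 + p_m*7.601504 + p_d*14.066488] = 7.658560
  V(2,+0) = exp(-r*dt) * [p_u*0.000000 + p_m*0.000000 + p_d*7.601504] = 1.428265
  V(2,+1) = exp(-r*dt) * [p_u*0.000000 + p_m*0.000000 + p_d*0.000000] = 0.000000
  V(2,+2) = exp(-r*dt) * [p_u*0.000000 + p_m*0.000000 + p_d*0.000000] = 0.000000
  V(1,-1) = exp(-r*dt) * [p_u*1.428265 + p_m*7.658560 + p_d*13.798497] = 7.848686
  V(1,+0) = exp(-r*dt) * [p_u*0.000000 + p_m*1.428265 + p_d*7.658560] = 2.381374
  V(1,+1) = exp(-r*dt) * [p_u*0.000000 + p_m*0.000000 + p_d*1.428265] = 0.268360
  V(0,+0) = exp(-r*dt) * [p_u*0.268360 + p_m*2.381374 + p_d*7.848686] = 3.084082


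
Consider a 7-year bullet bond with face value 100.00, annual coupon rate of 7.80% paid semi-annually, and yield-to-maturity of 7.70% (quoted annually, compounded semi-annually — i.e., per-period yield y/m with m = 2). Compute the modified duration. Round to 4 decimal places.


Coupon per period c = face * coupon_rate / m = 3.900000
Periods per year m = 2; per-period yield y/m = 0.038500
Number of cashflows N = 14
Cashflows (t years, CF_t, discount factor 1/(1+y/m)^(m*t), PV):
  t = 0.5000: CF_t = 3.900000, DF = 0.962927, PV = 3.755416
  t = 1.0000: CF_t = 3.900000, DF = 0.927229, PV = 3.616193
  t = 1.5000: CF_t = 3.900000, DF = 0.892854, PV = 3.482131
  t = 2.0000: CF_t = 3.900000, DF = 0.859754, PV = 3.353039
  t = 2.5000: CF_t = 3.900000, DF = 0.827880, PV = 3.228733
  t = 3.0000: CF_t = 3.900000, DF = 0.797188, PV = 3.109035
  t = 3.5000: CF_t = 3.900000, DF = 0.767635, PV = 2.993775
  t = 4.0000: CF_t = 3.900000, DF = 0.739176, PV = 2.882787
  t = 4.5000: CF_t = 3.900000, DF = 0.711773, PV = 2.775915
  t = 5.0000: CF_t = 3.900000, DF = 0.685386, PV = 2.673004
  t = 5.5000: CF_t = 3.900000, DF = 0.659977, PV = 2.573908
  t = 6.0000: CF_t = 3.900000, DF = 0.635509, PV = 2.478487
  t = 6.5000: CF_t = 3.900000, DF = 0.611949, PV = 2.386603
  t = 7.0000: CF_t = 103.900000, DF = 0.589263, PV = 61.224400
Price P = sum_t PV_t = 100.533425
First compute Macaulay numerator sum_t t * PV_t:
  t * PV_t at t = 0.5000: 1.877708
  t * PV_t at t = 1.0000: 3.616193
  t * PV_t at t = 1.5000: 5.223196
  t * PV_t at t = 2.0000: 6.706078
  t * PV_t at t = 2.5000: 8.071832
  t * PV_t at t = 3.0000: 9.327105
  t * PV_t at t = 3.5000: 10.478211
  t * PV_t at t = 4.0000: 11.531149
  t * PV_t at t = 4.5000: 12.491616
  t * PV_t at t = 5.0000: 13.365020
  t * PV_t at t = 5.5000: 14.156497
  t * PV_t at t = 6.0000: 14.870920
  t * PV_t at t = 6.5000: 15.512916
  t * PV_t at t = 7.0000: 428.570798
Macaulay duration D = 555.799239 / 100.533425 = 5.528502
Modified duration = D / (1 + y/m) = 5.528502 / (1 + 0.038500) = 5.323545

Answer: Modified duration = 5.3235


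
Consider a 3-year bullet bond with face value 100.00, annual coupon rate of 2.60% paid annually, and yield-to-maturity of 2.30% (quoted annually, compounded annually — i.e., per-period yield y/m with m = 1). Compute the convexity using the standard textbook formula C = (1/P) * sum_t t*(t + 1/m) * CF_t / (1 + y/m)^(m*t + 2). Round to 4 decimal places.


Answer: Convexity = 11.0845

Derivation:
Coupon per period c = face * coupon_rate / m = 2.600000
Periods per year m = 1; per-period yield y/m = 0.023000
Number of cashflows N = 3
Cashflows (t years, CF_t, discount factor 1/(1+y/m)^(m*t), PV):
  t = 1.0000: CF_t = 2.600000, DF = 0.977517, PV = 2.541544
  t = 2.0000: CF_t = 2.600000, DF = 0.955540, PV = 2.484403
  t = 3.0000: CF_t = 102.600000, DF = 0.934056, PV = 95.834186
Price P = sum_t PV_t = 100.860134
Convexity numerator sum_t t*(t + 1/m) * CF_t / (1+y/m)^(m*t + 2):
  t = 1.0000: term = 4.857093
  t = 2.0000: term = 14.243675
  t = 3.0000: term = 1098.880428
Convexity = (1/P) * sum = 1117.981196 / 100.860134 = 11.084471


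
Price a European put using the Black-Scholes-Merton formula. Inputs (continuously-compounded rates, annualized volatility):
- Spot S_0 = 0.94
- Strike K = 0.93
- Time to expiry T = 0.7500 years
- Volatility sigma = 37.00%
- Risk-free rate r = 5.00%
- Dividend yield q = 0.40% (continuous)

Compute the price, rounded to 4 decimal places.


Answer: Price = 0.0971

Derivation:
d1 = (ln(S/K) + (r - q + 0.5*sigma^2) * T) / (sigma * sqrt(T)) = 0.30126071
d2 = d1 - sigma * sqrt(T) = -0.01916869
exp(-rT) = 0.96319442; exp(-qT) = 0.99700450
P = K * exp(-rT) * N(-d2) - S_0 * exp(-qT) * N(-d1)
N(-d1) = 0.38160785; N(-d2) = 0.50764673
P = 0.9300 * 0.96319442 * 0.50764673 - 0.9400 * 0.99700450 * 0.38160785 = 0.0971


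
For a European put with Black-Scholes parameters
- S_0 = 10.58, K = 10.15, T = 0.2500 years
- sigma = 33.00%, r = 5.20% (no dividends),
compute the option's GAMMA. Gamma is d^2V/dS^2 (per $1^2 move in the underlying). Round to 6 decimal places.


d1 = 0.4127528542; d2 = 0.2477528542
phi(d1) = 0.3663665322; exp(-qT) = 1.0000000000; exp(-rT) = 0.9870841350
Gamma = exp(-qT) * phi(d1) / (S * sigma * sqrt(T)) = 1.0000000000 * 0.3663665322 / (10.5800 * 0.3300 * 0.5000000000) = 0.209868

Answer: Gamma = 0.209868


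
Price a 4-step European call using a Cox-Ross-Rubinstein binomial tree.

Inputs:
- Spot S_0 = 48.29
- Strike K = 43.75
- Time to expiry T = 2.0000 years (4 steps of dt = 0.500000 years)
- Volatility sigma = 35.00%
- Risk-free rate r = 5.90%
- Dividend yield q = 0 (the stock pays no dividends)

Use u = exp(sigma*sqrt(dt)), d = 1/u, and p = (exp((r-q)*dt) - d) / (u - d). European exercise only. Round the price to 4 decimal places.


dt = T/N = 0.500000
u = exp(sigma*sqrt(dt)) = 1.280803; d = 1/u = 0.780760
p = (exp((r-q)*dt) - d) / (u - d) = 0.498316
Discount per step: exp(-r*dt) = 0.970931
Stock lattice S(k, i) with i counting down-moves:
  k=0: S(0,0) = 48.2900
  k=1: S(1,0) = 61.8500; S(1,1) = 37.7029
  k=2: S(2,0) = 79.2177; S(2,1) = 48.2900; S(2,2) = 29.4369
  k=3: S(3,0) = 101.4622; S(3,1) = 61.8500; S(3,2) = 37.7029; S(3,3) = 22.9832
  k=4: S(4,0) = 129.9531; S(4,1) = 79.2177; S(4,2) = 48.2900; S(4,3) = 29.4369; S(4,4) = 17.9443
Terminal payoffs V(N, i) = max(S_T - K, 0):
  V(4,0) = 86.203149; V(4,1) = 35.467659; V(4,2) = 4.540000; V(4,3) = 0.000000; V(4,4) = 0.000000
Backward induction: V(k, i) = exp(-r*dt) * [p * V(k+1, i) + (1-p) * V(k+1, i+1)].
  V(3,0) = exp(-r*dt) * [p*86.203149 + (1-p)*35.467659] = 58.984005
  V(3,1) = exp(-r*dt) * [p*35.467659 + (1-p)*4.540000] = 19.371760
  V(3,2) = exp(-r*dt) * [p*4.540000 + (1-p)*0.000000] = 2.196589
  V(3,3) = exp(-r*dt) * [p*0.000000 + (1-p)*0.000000] = 0.000000
  V(2,0) = exp(-r*dt) * [p*58.984005 + (1-p)*19.371760] = 37.974238
  V(2,1) = exp(-r*dt) * [p*19.371760 + (1-p)*2.196589] = 10.442602
  V(2,2) = exp(-r*dt) * [p*2.196589 + (1-p)*0.000000] = 1.062776
  V(1,0) = exp(-r*dt) * [p*37.974238 + (1-p)*10.442602] = 23.459680
  V(1,1) = exp(-r*dt) * [p*10.442602 + (1-p)*1.062776] = 5.570124
  V(0,0) = exp(-r*dt) * [p*23.459680 + (1-p)*5.570124] = 14.063712

Answer: Price = V(0,0) = 14.0637


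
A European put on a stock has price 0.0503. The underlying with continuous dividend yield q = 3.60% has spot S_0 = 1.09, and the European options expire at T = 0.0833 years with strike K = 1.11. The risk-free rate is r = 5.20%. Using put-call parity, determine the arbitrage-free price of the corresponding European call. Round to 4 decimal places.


Answer: Call price = 0.0318

Derivation:
Put-call parity: C - P = S_0 * exp(-qT) - K * exp(-rT).
S_0 * exp(-qT) = 1.0900 * 0.99700569 = 1.08673620
K * exp(-rT) = 1.1100 * 0.99567777 = 1.10520232
C = P + S*exp(-qT) - K*exp(-rT)
C = 0.0503 + 1.08673620 - 1.10520232 = 0.0318


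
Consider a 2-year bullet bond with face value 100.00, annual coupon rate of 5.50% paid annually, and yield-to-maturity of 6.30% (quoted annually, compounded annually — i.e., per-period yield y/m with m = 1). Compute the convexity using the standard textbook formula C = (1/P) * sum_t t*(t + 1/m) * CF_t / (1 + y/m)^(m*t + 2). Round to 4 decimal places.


Coupon per period c = face * coupon_rate / m = 5.500000
Periods per year m = 1; per-period yield y/m = 0.063000
Number of cashflows N = 2
Cashflows (t years, CF_t, discount factor 1/(1+y/m)^(m*t), PV):
  t = 1.0000: CF_t = 5.500000, DF = 0.940734, PV = 5.174036
  t = 2.0000: CF_t = 105.500000, DF = 0.884980, PV = 93.365393
Price P = sum_t PV_t = 98.539429
Convexity numerator sum_t t*(t + 1/m) * CF_t / (1+y/m)^(m*t + 2):
  t = 1.0000: term = 9.157837
  t = 2.0000: term = 495.759051
Convexity = (1/P) * sum = 504.916888 / 98.539429 = 5.124009

Answer: Convexity = 5.1240


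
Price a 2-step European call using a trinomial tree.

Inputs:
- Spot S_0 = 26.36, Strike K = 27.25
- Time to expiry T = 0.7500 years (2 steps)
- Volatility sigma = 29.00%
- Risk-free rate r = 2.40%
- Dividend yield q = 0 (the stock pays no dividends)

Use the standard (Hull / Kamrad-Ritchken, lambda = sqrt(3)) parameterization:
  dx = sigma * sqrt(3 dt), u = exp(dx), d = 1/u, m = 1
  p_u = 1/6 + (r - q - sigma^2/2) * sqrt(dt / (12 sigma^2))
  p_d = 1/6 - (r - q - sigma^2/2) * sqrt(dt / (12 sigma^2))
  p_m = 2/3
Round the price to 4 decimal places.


Answer: Price = V(0,0) = 2.2659

Derivation:
dt = T/N = 0.375000; dx = sigma*sqrt(3*dt) = 0.307591
u = exp(dx) = 1.360145; d = 1/u = 0.735216
p_u = 0.155664, p_m = 0.666667, p_d = 0.177669
Discount per step: exp(-r*dt) = 0.991040
Stock lattice S(k, j) with j the centered position index:
  k=0: S(0,+0) = 26.3600
  k=1: S(1,-1) = 19.3803; S(1,+0) = 26.3600; S(1,+1) = 35.8534
  k=2: S(2,-2) = 14.2487; S(2,-1) = 19.3803; S(2,+0) = 26.3600; S(2,+1) = 35.8534; S(2,+2) = 48.7659
Terminal payoffs V(N, j) = max(S_T - K, 0):
  V(2,-2) = 0.000000; V(2,-1) = 0.000000; V(2,+0) = 0.000000; V(2,+1) = 8.603427; V(2,+2) = 21.515866
Backward induction: V(k, j) = exp(-r*dt) * [p_u * V(k+1, j+1) + p_m * V(k+1, j) + p_d * V(k+1, j-1)]
  V(1,-1) = exp(-r*dt) * [p_u*0.000000 + p_m*0.000000 + p_d*0.000000] = 0.000000
  V(1,+0) = exp(-r*dt) * [p_u*8.603427 + p_m*0.000000 + p_d*0.000000] = 1.327243
  V(1,+1) = exp(-r*dt) * [p_u*21.515866 + p_m*8.603427 + p_d*0.000000] = 9.003464
  V(0,+0) = exp(-r*dt) * [p_u*9.003464 + p_m*1.327243 + p_d*0.000000] = 2.265858


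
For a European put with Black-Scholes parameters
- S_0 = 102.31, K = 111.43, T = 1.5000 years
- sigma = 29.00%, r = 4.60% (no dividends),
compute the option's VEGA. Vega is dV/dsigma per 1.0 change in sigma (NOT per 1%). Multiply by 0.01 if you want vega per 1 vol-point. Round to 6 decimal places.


d1 = 0.1314442056; d2 = -0.2237318071
phi(d1) = 0.3955107455; exp(-qT) = 1.0000000000; exp(-rT) = 0.9333266801
Vega = S * exp(-qT) * phi(d1) * sqrt(T) = 102.3100 * 1.0000000000 * 0.3955107455 * 1.2247448714 = 49.558939

Answer: Vega = 49.558939


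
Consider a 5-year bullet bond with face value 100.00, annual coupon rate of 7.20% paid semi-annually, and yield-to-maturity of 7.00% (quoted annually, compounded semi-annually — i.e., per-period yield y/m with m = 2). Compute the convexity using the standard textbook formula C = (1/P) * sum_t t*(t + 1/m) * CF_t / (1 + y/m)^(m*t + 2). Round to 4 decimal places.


Answer: Convexity = 20.8646

Derivation:
Coupon per period c = face * coupon_rate / m = 3.600000
Periods per year m = 2; per-period yield y/m = 0.035000
Number of cashflows N = 10
Cashflows (t years, CF_t, discount factor 1/(1+y/m)^(m*t), PV):
  t = 0.5000: CF_t = 3.600000, DF = 0.966184, PV = 3.478261
  t = 1.0000: CF_t = 3.600000, DF = 0.933511, PV = 3.360639
  t = 1.5000: CF_t = 3.600000, DF = 0.901943, PV = 3.246994
  t = 2.0000: CF_t = 3.600000, DF = 0.871442, PV = 3.137192
  t = 2.5000: CF_t = 3.600000, DF = 0.841973, PV = 3.031103
  t = 3.0000: CF_t = 3.600000, DF = 0.813501, PV = 2.928602
  t = 3.5000: CF_t = 3.600000, DF = 0.785991, PV = 2.829567
  t = 4.0000: CF_t = 3.600000, DF = 0.759412, PV = 2.733882
  t = 4.5000: CF_t = 3.600000, DF = 0.733731, PV = 2.641431
  t = 5.0000: CF_t = 103.600000, DF = 0.708919, PV = 73.443989
Price P = sum_t PV_t = 100.831661
Convexity numerator sum_t t*(t + 1/m) * CF_t / (1+y/m)^(m*t + 2):
  t = 0.5000: term = 1.623497
  t = 1.0000: term = 4.705788
  t = 1.5000: term = 9.093310
  t = 2.0000: term = 14.643012
  t = 2.5000: term = 21.221756
  t = 3.0000: term = 28.705757
  t = 3.5000: term = 36.980041
  t = 4.0000: term = 45.937939
  t = 4.5000: term = 55.480603
  t = 5.0000: term = 1885.420617
Convexity = (1/P) * sum = 2103.812319 / 100.831661 = 20.864601


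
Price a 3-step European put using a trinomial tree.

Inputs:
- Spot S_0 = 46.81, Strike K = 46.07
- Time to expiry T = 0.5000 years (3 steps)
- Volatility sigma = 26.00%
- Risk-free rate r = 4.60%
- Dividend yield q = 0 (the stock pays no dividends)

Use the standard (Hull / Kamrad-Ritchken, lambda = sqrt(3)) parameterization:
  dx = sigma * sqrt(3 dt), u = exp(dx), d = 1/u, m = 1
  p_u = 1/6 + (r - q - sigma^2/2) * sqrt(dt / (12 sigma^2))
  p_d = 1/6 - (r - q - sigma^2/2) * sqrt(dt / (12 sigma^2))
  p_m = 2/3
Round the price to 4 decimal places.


Answer: Price = V(0,0) = 2.3600

Derivation:
dt = T/N = 0.166667; dx = sigma*sqrt(3*dt) = 0.183848
u = exp(dx) = 1.201833; d = 1/u = 0.832062
p_u = 0.172197, p_m = 0.666667, p_d = 0.161137
Discount per step: exp(-r*dt) = 0.992363
Stock lattice S(k, j) with j the centered position index:
  k=0: S(0,+0) = 46.8100
  k=1: S(1,-1) = 38.9488; S(1,+0) = 46.8100; S(1,+1) = 56.2578
  k=2: S(2,-2) = 32.4079; S(2,-1) = 38.9488; S(2,+0) = 46.8100; S(2,+1) = 56.2578; S(2,+2) = 67.6125
  k=3: S(3,-3) = 26.9654; S(3,-2) = 32.4079; S(3,-1) = 38.9488; S(3,+0) = 46.8100; S(3,+1) = 56.2578; S(3,+2) = 67.6125; S(3,+3) = 81.2589
Terminal payoffs V(N, j) = max(K - S_T, 0):
  V(3,-3) = 19.104627; V(3,-2) = 13.662129; V(3,-1) = 7.121156; V(3,+0) = 0.000000; V(3,+1) = 0.000000; V(3,+2) = 0.000000; V(3,+3) = 0.000000
Backward induction: V(k, j) = exp(-r*dt) * [p_u * V(k+1, j+1) + p_m * V(k+1, j) + p_d * V(k+1, j-1)]
  V(2,-2) = exp(-r*dt) * [p_u*7.121156 + p_m*13.662129 + p_d*19.104627] = 13.310344
  V(2,-1) = exp(-r*dt) * [p_u*0.000000 + p_m*7.121156 + p_d*13.662129] = 6.895837
  V(2,+0) = exp(-r*dt) * [p_u*0.000000 + p_m*0.000000 + p_d*7.121156] = 1.138716
  V(2,+1) = exp(-r*dt) * [p_u*0.000000 + p_m*0.000000 + p_d*0.000000] = 0.000000
  V(2,+2) = exp(-r*dt) * [p_u*0.000000 + p_m*0.000000 + p_d*0.000000] = 0.000000
  V(1,-1) = exp(-r*dt) * [p_u*1.138716 + p_m*6.895837 + p_d*13.310344] = 6.885104
  V(1,+0) = exp(-r*dt) * [p_u*0.000000 + p_m*1.138716 + p_d*6.895837] = 1.856032
  V(1,+1) = exp(-r*dt) * [p_u*0.000000 + p_m*0.000000 + p_d*1.138716] = 0.182088
  V(0,+0) = exp(-r*dt) * [p_u*0.182088 + p_m*1.856032 + p_d*6.885104] = 2.359990


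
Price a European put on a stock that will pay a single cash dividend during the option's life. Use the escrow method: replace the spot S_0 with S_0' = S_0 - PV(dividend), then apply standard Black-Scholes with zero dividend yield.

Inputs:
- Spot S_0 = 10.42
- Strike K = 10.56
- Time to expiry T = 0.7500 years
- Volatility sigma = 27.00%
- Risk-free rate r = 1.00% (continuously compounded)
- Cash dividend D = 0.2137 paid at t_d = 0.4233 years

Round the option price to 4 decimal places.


Answer: Price = 1.1058

Derivation:
PV(D) = D * exp(-r * t_d) = 0.2137 * 0.99577595 = 0.21279732
S_0' = S_0 - PV(D) = 10.4200 - 0.21279732 = 10.20720268
d1 = (ln(S_0'/K) + (r + sigma^2/2)*T) / (sigma*sqrt(T)) = 0.00366869
d2 = d1 - sigma*sqrt(T) = -0.23015817
exp(-rT) = 0.99252805
N(-d1) = 0.49853641; N(-d2) = 0.59101557
P = K * exp(-rT) * N(-d2) - S_0' * N(-d1) = 10.5600 * 0.99252805 * 0.59101557 - 10.20720268 * 0.49853641 = 1.1058


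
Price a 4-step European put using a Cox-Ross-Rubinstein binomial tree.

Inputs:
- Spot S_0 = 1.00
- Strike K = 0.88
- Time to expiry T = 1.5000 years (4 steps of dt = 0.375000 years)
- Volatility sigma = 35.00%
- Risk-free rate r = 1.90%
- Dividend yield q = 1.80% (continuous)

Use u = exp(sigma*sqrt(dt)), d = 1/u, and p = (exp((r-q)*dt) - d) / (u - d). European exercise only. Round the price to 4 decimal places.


dt = T/N = 0.375000
u = exp(sigma*sqrt(dt)) = 1.239032; d = 1/u = 0.807082
p = (exp((r-q)*dt) - d) / (u - d) = 0.447490
Discount per step: exp(-r*dt) = 0.992900
Stock lattice S(k, i) with i counting down-moves:
  k=0: S(0,0) = 1.0000
  k=1: S(1,0) = 1.2390; S(1,1) = 0.8071
  k=2: S(2,0) = 1.5352; S(2,1) = 1.0000; S(2,2) = 0.6514
  k=3: S(3,0) = 1.9022; S(3,1) = 1.2390; S(3,2) = 0.8071; S(3,3) = 0.5257
  k=4: S(4,0) = 2.3568; S(4,1) = 1.5352; S(4,2) = 1.0000; S(4,3) = 0.6514; S(4,4) = 0.4243
Terminal payoffs V(N, i) = max(K - S_T, 0):
  V(4,0) = 0.000000; V(4,1) = 0.000000; V(4,2) = 0.000000; V(4,3) = 0.228619; V(4,4) = 0.455703
Backward induction: V(k, i) = exp(-r*dt) * [p * V(k+1, i) + (1-p) * V(k+1, i+1)].
  V(3,0) = exp(-r*dt) * [p*0.000000 + (1-p)*0.000000] = 0.000000
  V(3,1) = exp(-r*dt) * [p*0.000000 + (1-p)*0.000000] = 0.000000
  V(3,2) = exp(-r*dt) * [p*0.000000 + (1-p)*0.228619] = 0.125418
  V(3,3) = exp(-r*dt) * [p*0.228619 + (1-p)*0.455703] = 0.351571
  V(2,0) = exp(-r*dt) * [p*0.000000 + (1-p)*0.000000] = 0.000000
  V(2,1) = exp(-r*dt) * [p*0.000000 + (1-p)*0.125418] = 0.068803
  V(2,2) = exp(-r*dt) * [p*0.125418 + (1-p)*0.351571] = 0.248592
  V(1,0) = exp(-r*dt) * [p*0.000000 + (1-p)*0.068803] = 0.037744
  V(1,1) = exp(-r*dt) * [p*0.068803 + (1-p)*0.248592] = 0.166944
  V(0,0) = exp(-r*dt) * [p*0.037744 + (1-p)*0.166944] = 0.108354

Answer: Price = V(0,0) = 0.1084


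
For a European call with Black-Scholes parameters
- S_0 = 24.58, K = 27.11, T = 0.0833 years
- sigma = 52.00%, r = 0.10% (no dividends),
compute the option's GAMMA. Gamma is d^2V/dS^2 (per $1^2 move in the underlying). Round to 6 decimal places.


d1 = -0.5771821452; d2 = -0.7272631900
phi(d1) = 0.3377301255; exp(-qT) = 1.0000000000; exp(-rT) = 0.9999167035
Gamma = exp(-qT) * phi(d1) / (S * sigma * sqrt(T)) = 1.0000000000 * 0.3377301255 / (24.5800 * 0.5200 * 0.2886173938) = 0.091551

Answer: Gamma = 0.091551


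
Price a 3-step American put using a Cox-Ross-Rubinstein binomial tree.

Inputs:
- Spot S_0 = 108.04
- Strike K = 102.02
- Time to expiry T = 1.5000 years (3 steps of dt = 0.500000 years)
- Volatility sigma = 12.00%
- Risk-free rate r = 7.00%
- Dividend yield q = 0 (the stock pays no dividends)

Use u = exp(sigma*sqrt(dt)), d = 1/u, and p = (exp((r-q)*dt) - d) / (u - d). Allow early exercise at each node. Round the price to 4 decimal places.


Answer: Price = V(0,0) = 1.3147

Derivation:
dt = T/N = 0.500000
u = exp(sigma*sqrt(dt)) = 1.088557; d = 1/u = 0.918647
p = (exp((r-q)*dt) - d) / (u - d) = 0.688439
Discount per step: exp(-r*dt) = 0.965605
Stock lattice S(k, i) with i counting down-moves:
  k=0: S(0,0) = 108.0400
  k=1: S(1,0) = 117.6077; S(1,1) = 99.2507
  k=2: S(2,0) = 128.0226; S(2,1) = 108.0400; S(2,2) = 91.1764
  k=3: S(3,0) = 139.3599; S(3,1) = 117.6077; S(3,2) = 99.2507; S(3,3) = 83.7590
Terminal payoffs V(N, i) = max(K - S_T, 0):
  V(3,0) = 0.000000; V(3,1) = 0.000000; V(3,2) = 2.769326; V(3,3) = 18.261045
Backward induction: V(k, i) = exp(-r*dt) * [p * V(k+1, i) + (1-p) * V(k+1, i+1)]; then take max(V_cont, immediate exercise) for American.
  V(2,0) = exp(-r*dt) * [p*0.000000 + (1-p)*0.000000] = 0.000000; exercise = 0.000000; V(2,0) = max -> 0.000000
  V(2,1) = exp(-r*dt) * [p*0.000000 + (1-p)*2.769326] = 0.833138; exercise = 0.000000; V(2,1) = max -> 0.833138
  V(2,2) = exp(-r*dt) * [p*2.769326 + (1-p)*18.261045] = 7.334682; exercise = 10.843617; V(2,2) = max -> 10.843617
  V(1,0) = exp(-r*dt) * [p*0.000000 + (1-p)*0.833138] = 0.250645; exercise = 0.000000; V(1,0) = max -> 0.250645
  V(1,1) = exp(-r*dt) * [p*0.833138 + (1-p)*10.843617] = 3.816085; exercise = 2.769326; V(1,1) = max -> 3.816085
  V(0,0) = exp(-r*dt) * [p*0.250645 + (1-p)*3.816085] = 1.314669; exercise = 0.000000; V(0,0) = max -> 1.314669
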